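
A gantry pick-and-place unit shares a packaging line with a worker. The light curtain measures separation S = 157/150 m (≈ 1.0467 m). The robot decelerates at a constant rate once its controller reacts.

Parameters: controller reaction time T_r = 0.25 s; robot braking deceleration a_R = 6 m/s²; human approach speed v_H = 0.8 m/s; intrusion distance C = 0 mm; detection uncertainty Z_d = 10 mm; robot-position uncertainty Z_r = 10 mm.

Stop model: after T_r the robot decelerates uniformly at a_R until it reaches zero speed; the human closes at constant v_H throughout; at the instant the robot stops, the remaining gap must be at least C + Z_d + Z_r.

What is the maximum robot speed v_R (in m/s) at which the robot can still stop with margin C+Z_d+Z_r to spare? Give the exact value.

v_R_max = 8/5 m/s = 1.6000 m/s

at the boundary: (1/12)·v² + (23/60)·v + (-62/75) = 0
  disc = (23/60)² − 4·(1/12)·(-62/75) = 169/400 ; √disc = 13/20
  v_R = (−(23/60) + 13/20) / (2·(1/12)) = 8/5 m/s
check:
braking lasts T_s = (8/5)/6 = 0.2667 s
robot in T_r: 1.6000·0.2500 = 0.4000 m
robot covers 1.6000·0.2667 − ½·6.0000·0.2667² = 0.2133 m while stopping
human closes 0.8000·0.5167 = 0.4133 m
residual clearance needed = 0.0000+0.0100+0.0100 = 0.0200 m
sum ≈ 0.4000+0.2133+0.4133+0.0200 ≈ 1.0467 m = S ✓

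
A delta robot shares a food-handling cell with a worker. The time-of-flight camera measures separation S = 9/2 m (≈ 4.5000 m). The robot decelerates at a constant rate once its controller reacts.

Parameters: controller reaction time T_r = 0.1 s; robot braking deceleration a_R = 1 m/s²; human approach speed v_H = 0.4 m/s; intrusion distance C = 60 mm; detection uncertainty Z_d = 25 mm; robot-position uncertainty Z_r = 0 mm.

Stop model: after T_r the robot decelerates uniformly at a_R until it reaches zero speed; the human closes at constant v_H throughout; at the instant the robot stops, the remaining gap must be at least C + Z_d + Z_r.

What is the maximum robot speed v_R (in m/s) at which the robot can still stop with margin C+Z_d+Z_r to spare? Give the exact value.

collect terms ⇒ (1/2)·v_R² + (1/2)·v_R + (-35/8) = 0
  disc = (1/2)² − 4·(1/2)·(-35/8) = 9 ; √disc = 3
  v_R = (−(1/2) + 3) / (2·(1/2)) = 5/2 m/s
check:
stop time T_s = (5/2)/1 = 2.5000 s
reaction-phase robot travel = 2.5000·0.1000 = 0.2500 m
robot covers 2.5000·2.5000 − ½·1.0000·2.5000² = 3.1250 m while stopping
human closes 0.4000·2.6000 = 1.0400 m
margins: 0.0600+0.0250+0.0000 = 0.0850 m
sum ≈ 0.2500+3.1250+1.0400+0.0850 ≈ 4.5000 m = S ✓

v_R_max = 5/2 m/s = 2.5000 m/s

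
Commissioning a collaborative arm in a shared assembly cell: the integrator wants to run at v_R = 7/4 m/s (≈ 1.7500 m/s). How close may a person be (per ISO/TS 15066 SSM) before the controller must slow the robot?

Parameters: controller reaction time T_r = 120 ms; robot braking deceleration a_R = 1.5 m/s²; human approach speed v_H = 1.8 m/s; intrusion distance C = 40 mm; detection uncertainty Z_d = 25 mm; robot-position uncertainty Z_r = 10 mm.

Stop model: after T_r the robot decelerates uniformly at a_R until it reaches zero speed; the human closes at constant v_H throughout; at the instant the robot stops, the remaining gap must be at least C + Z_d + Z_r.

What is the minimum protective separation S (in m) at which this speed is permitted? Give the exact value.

S_min = 21731/6000 m = 3.6218 m

braking lasts T_s = (7/4)/(3/2) = 1.1667 s
reaction-phase robot travel = 1.7500·0.1200 = 0.2100 m
braking distance = 1.7500²/(2·1.5000) = 1.0208 m
human closes 1.8000·1.2867 = 2.3160 m
margins: 0.0400+0.0250+0.0100 = 0.0750 m
S_min ≈ 0.2100+1.0208+2.3160+0.0750  ⇒  S_min = 21731/6000 m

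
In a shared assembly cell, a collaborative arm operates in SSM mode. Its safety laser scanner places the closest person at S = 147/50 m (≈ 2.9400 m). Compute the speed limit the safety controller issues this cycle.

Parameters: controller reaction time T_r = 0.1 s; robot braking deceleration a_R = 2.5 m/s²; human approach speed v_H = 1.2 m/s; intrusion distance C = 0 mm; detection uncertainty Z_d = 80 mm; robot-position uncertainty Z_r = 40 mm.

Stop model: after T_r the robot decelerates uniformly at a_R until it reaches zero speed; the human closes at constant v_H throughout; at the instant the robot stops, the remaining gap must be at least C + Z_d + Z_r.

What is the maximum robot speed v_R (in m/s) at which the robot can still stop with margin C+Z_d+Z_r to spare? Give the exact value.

v_R_max = 5/2 m/s = 2.5000 m/s

quadratic (1/5)·v² + (29/50)·v + (-27/10) = 0
  disc = (29/50)² − 4·(1/5)·(-27/10) = 6241/2500 ; √disc = 79/50
  v_R = (−(29/50) + 79/50) / (2·(1/5)) = 5/2 m/s
check:
T_s = v_R/a_R = (5/2)/(5/2) = 1.0000 s
reaction-phase robot travel = 2.5000·0.1000 = 0.2500 m
robot under decel: 2.5000²/(2·2.5000) = 1.2500 m
person approaches 1.2000·(0.1000+1.0000) = 1.3200 m
residual clearance needed = 0.0000+0.0800+0.0400 = 0.1200 m
sum ≈ 0.2500+1.2500+1.3200+0.1200 ≈ 2.9400 m = S ✓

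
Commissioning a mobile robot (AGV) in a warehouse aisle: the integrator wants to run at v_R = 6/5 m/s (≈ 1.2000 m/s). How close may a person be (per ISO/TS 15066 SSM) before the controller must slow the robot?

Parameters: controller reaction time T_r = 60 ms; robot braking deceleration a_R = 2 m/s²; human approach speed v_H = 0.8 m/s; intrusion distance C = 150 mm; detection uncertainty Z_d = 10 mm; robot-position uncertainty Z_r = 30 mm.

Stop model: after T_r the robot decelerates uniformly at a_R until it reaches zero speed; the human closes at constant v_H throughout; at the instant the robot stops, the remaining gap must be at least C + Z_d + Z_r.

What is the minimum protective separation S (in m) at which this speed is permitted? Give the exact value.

S_min = 23/20 m = 1.1500 m

T_s = v_R/a_R = (6/5)/2 = 0.6000 s
robot covers v_R·T_r = 1.2000·0.0600 = 0.0720 m before braking
braking distance = 1.2000²/(2·2.0000) = 0.3600 m
human over T_r+T_s: 0.8000·(0.0600+0.6000) = 0.5280 m
C+Z_d+Z_r = 0.1500+0.0100+0.0300 = 0.1900 m
S_min ≈ 0.0720+0.3600+0.5280+0.1900  ⇒  S_min = 23/20 m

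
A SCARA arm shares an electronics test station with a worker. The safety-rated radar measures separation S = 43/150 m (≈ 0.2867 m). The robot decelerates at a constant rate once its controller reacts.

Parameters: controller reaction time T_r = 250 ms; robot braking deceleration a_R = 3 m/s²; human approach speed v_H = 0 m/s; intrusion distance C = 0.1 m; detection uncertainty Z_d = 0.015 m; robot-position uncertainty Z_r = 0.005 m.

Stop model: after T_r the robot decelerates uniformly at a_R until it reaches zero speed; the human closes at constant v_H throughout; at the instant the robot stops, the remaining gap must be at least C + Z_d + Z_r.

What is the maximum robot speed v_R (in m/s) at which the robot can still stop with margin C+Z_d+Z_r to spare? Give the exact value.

collect terms ⇒ (1/6)·v_R² + (1/4)·v_R + (-1/6) = 0
  disc = (1/4)² − 4·(1/6)·(-1/6) = 25/144 ; √disc = 5/12
  v_R = (−(1/4) + 5/12) / (2·(1/6)) = 1/2 m/s
check:
braking lasts T_s = (1/2)/3 = 0.1667 s
reaction-phase robot travel = 0.5000·0.2500 = 0.1250 m
robot under decel: 0.5000²/(2·3.0000) = 0.0417 m
human over T_r+T_s: 0.0000·(0.2500+0.1667) = 0.0000 m
C+Z_d+Z_r = 0.1000+0.0150+0.0050 = 0.1200 m
sum ≈ 0.1250+0.0417+0.0000+0.1200 ≈ 0.2867 m = S ✓

v_R_max = 1/2 m/s = 0.5000 m/s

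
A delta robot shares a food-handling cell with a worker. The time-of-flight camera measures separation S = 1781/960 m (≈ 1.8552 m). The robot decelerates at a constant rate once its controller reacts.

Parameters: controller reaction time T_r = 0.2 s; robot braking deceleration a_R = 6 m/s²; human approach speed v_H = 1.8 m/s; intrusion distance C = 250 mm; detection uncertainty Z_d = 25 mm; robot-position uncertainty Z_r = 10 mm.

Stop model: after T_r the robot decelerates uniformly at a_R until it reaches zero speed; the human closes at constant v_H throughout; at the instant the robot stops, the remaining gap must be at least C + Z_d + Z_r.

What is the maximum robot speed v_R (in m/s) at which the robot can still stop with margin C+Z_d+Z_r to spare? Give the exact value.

collect terms ⇒ (1/12)·v_R² + (1/2)·v_R + (-5809/4800) = 0
  disc = (1/2)² − 4·(1/12)·(-5809/4800) = 9409/14400 ; √disc = 97/120
  v_R = (−(1/2) + 97/120) / (2·(1/12)) = 37/20 m/s
check:
T_s = v_R/a_R = (37/20)/6 = 0.3083 s
reaction-phase robot travel = 1.8500·0.2000 = 0.3700 m
robot under decel: 1.8500²/(2·6.0000) = 0.2852 m
human over T_r+T_s: 1.8000·(0.2000+0.3083) = 0.9150 m
residual clearance needed = 0.2500+0.0250+0.0100 = 0.2850 m
sum ≈ 0.3700+0.2852+0.9150+0.2850 ≈ 1.8552 m = S ✓

v_R_max = 37/20 m/s = 1.8500 m/s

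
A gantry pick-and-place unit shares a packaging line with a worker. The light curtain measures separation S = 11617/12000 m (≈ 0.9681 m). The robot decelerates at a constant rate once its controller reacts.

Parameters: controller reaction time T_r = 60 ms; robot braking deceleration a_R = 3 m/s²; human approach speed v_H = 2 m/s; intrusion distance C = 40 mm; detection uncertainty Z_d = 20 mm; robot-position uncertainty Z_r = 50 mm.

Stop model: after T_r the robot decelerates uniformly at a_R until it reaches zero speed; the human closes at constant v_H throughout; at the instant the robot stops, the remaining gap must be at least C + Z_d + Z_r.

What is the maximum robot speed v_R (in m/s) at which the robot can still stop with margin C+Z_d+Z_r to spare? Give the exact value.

v_R_max = 17/20 m/s = 0.8500 m/s

collect terms ⇒ (1/6)·v_R² + (109/150)·v_R + (-8857/12000) = 0
  disc = (109/150)² − 4·(1/6)·(-8857/12000) = 10201/10000 ; √disc = 101/100
  v_R = (−(109/150) + 101/100) / (2·(1/6)) = 17/20 m/s
check:
stop time T_s = (17/20)/3 = 0.2833 s
robot in T_r: 0.8500·0.0600 = 0.0510 m
robot under decel: 0.8500²/(2·3.0000) = 0.1204 m
human closes 2.0000·0.3433 = 0.6867 m
C+Z_d+Z_r = 0.0400+0.0200+0.0500 = 0.1100 m
sum ≈ 0.0510+0.1204+0.6867+0.1100 ≈ 0.9681 m = S ✓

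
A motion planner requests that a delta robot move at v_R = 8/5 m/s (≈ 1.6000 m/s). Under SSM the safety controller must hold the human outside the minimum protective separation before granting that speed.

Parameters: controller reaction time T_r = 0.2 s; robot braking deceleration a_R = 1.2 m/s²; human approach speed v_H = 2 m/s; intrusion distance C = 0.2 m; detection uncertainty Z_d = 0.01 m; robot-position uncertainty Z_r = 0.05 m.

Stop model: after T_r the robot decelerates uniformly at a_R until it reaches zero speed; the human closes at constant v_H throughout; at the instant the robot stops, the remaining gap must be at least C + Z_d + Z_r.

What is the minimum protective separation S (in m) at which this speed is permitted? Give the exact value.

S_min = 707/150 m = 4.7133 m

stop time T_s = (8/5)/(6/5) = 1.3333 s
reaction-phase robot travel = 1.6000·0.2000 = 0.3200 m
robot under decel: 1.6000²/(2·1.2000) = 1.0667 m
human over T_r+T_s: 2.0000·(0.2000+1.3333) = 3.0667 m
residual clearance needed = 0.2000+0.0100+0.0500 = 0.2600 m
S_min ≈ 0.3200+1.0667+3.0667+0.2600  ⇒  S_min = 707/150 m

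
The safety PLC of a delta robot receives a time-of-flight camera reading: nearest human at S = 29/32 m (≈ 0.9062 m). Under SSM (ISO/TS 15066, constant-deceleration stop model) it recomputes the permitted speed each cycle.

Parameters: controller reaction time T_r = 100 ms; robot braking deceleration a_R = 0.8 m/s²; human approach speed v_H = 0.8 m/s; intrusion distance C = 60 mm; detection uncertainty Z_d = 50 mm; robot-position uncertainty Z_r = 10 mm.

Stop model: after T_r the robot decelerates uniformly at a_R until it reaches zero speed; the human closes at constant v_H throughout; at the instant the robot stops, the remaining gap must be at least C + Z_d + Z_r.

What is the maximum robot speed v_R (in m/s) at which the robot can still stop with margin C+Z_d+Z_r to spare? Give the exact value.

v_R_max = 1/2 m/s = 0.5000 m/s

quadratic (5/8)·v² + (11/10)·v + (-113/160) = 0
  disc = (11/10)² − 4·(5/8)·(-113/160) = 4761/1600 ; √disc = 69/40
  v_R = (−(11/10) + 69/40) / (2·(5/8)) = 1/2 m/s
check:
stop time T_s = (1/2)/(4/5) = 0.6250 s
reaction-phase robot travel = 0.5000·0.1000 = 0.0500 m
robot under decel: 0.5000²/(2·0.8000) = 0.1562 m
human over T_r+T_s: 0.8000·(0.1000+0.6250) = 0.5800 m
residual clearance needed = 0.0600+0.0500+0.0100 = 0.1200 m
sum ≈ 0.0500+0.1562+0.5800+0.1200 ≈ 0.9062 m = S ✓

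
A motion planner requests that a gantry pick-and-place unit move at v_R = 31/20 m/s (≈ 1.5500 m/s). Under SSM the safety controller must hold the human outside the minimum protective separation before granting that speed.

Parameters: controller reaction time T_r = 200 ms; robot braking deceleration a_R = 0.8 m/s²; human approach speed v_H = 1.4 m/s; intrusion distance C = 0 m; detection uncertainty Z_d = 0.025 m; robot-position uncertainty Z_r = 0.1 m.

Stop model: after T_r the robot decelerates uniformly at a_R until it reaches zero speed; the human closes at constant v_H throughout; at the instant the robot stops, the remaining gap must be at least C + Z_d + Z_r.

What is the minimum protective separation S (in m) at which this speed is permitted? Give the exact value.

T_s = v_R/a_R = (31/20)/(4/5) = 1.9375 s
robot in T_r: 1.5500·0.2000 = 0.3100 m
robot covers 1.5500·1.9375 − ½·0.8000·1.9375² = 1.5016 m while stopping
human closes 1.4000·2.1375 = 2.9925 m
margins: 0.0000+0.0250+0.1000 = 0.1250 m
S_min ≈ 0.3100+1.5016+2.9925+0.1250  ⇒  S_min = 15773/3200 m

S_min = 15773/3200 m = 4.9291 m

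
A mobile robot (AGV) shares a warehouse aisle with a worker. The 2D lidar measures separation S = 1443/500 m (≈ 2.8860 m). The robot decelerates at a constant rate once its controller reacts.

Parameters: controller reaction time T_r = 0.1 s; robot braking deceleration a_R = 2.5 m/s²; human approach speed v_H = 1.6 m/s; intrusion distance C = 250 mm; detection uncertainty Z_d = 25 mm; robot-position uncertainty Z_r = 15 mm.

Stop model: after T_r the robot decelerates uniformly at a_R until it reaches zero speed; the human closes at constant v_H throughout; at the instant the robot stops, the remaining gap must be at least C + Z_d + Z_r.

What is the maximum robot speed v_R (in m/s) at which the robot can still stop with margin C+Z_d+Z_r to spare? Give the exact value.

v_R_max = 21/10 m/s = 2.1000 m/s

at the boundary: (1/5)·v² + (37/50)·v + (-609/250) = 0
  disc = (37/50)² − 4·(1/5)·(-609/250) = 6241/2500 ; √disc = 79/50
  v_R = (−(37/50) + 79/50) / (2·(1/5)) = 21/10 m/s
check:
braking lasts T_s = (21/10)/(5/2) = 0.8400 s
robot in T_r: 2.1000·0.1000 = 0.2100 m
braking distance = 2.1000²/(2·2.5000) = 0.8820 m
person approaches 1.6000·(0.1000+0.8400) = 1.5040 m
margins: 0.2500+0.0250+0.0150 = 0.2900 m
sum ≈ 0.2100+0.8820+1.5040+0.2900 ≈ 2.8860 m = S ✓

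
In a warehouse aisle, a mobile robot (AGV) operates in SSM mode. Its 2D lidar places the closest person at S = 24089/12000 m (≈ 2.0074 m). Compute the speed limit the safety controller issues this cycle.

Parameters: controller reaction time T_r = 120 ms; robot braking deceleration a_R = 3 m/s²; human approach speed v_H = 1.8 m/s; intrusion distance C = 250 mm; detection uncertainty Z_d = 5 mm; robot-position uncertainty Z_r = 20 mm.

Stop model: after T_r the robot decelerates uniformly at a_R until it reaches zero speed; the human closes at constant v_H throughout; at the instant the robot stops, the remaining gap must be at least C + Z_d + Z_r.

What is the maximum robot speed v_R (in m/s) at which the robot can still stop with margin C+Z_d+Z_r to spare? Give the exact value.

quadratic (1/6)·v² + (18/25)·v + (-18197/12000) = 0
  disc = (18/25)² − 4·(1/6)·(-18197/12000) = 137641/90000 ; √disc = 371/300
  v_R = (−(18/25) + 371/300) / (2·(1/6)) = 31/20 m/s
check:
braking lasts T_s = (31/20)/3 = 0.5167 s
robot covers v_R·T_r = 1.5500·0.1200 = 0.1860 m before braking
braking distance = 1.5500²/(2·3.0000) = 0.4004 m
human closes 1.8000·0.6367 = 1.1460 m
margins: 0.2500+0.0050+0.0200 = 0.2750 m
sum ≈ 0.1860+0.4004+1.1460+0.2750 ≈ 2.0074 m = S ✓

v_R_max = 31/20 m/s = 1.5500 m/s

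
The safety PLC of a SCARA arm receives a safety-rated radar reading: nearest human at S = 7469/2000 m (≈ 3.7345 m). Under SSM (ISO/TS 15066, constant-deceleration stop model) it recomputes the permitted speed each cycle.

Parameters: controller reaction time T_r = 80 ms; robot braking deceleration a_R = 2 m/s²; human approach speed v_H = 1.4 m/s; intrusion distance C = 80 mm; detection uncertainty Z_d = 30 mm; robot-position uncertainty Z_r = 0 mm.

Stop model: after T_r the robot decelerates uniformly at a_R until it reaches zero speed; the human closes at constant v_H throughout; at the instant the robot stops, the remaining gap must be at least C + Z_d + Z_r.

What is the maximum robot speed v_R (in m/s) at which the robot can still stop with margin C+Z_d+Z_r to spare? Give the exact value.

v_R_max = 5/2 m/s = 2.5000 m/s

quadratic (1/4)·v² + (39/50)·v + (-281/80) = 0
  disc = (39/50)² − 4·(1/4)·(-281/80) = 41209/10000 ; √disc = 203/100
  v_R = (−(39/50) + 203/100) / (2·(1/4)) = 5/2 m/s
check:
braking lasts T_s = (5/2)/2 = 1.2500 s
robot in T_r: 2.5000·0.0800 = 0.2000 m
robot covers 2.5000·1.2500 − ½·2.0000·1.2500² = 1.5625 m while stopping
human closes 1.4000·1.3300 = 1.8620 m
margins: 0.0800+0.0300+0.0000 = 0.1100 m
sum ≈ 0.2000+1.5625+1.8620+0.1100 ≈ 3.7345 m = S ✓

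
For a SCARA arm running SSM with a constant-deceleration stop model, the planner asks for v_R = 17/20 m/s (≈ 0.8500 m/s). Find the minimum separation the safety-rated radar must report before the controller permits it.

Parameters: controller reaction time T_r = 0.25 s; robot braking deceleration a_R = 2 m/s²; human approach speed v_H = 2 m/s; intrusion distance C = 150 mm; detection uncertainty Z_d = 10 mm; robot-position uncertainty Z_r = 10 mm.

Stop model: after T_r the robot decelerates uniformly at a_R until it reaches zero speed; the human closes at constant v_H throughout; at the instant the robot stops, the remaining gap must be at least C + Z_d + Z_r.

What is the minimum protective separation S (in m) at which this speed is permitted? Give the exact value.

S_min = 3061/1600 m = 1.9131 m

stop time T_s = (17/20)/2 = 0.4250 s
robot covers v_R·T_r = 0.8500·0.2500 = 0.2125 m before braking
robot covers 0.8500·0.4250 − ½·2.0000·0.4250² = 0.1806 m while stopping
human closes 2.0000·0.6750 = 1.3500 m
residual clearance needed = 0.1500+0.0100+0.0100 = 0.1700 m
S_min ≈ 0.2125+0.1806+1.3500+0.1700  ⇒  S_min = 3061/1600 m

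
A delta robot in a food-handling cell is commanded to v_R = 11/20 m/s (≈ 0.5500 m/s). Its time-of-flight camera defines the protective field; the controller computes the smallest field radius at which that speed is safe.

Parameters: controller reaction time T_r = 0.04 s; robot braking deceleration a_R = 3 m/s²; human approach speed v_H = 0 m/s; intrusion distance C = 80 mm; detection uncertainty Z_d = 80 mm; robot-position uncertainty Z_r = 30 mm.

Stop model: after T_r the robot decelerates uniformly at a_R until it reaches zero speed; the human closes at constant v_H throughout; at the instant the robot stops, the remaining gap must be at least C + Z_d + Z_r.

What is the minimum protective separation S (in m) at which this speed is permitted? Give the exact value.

T_s = v_R/a_R = (11/20)/3 = 0.1833 s
robot covers v_R·T_r = 0.5500·0.0400 = 0.0220 m before braking
robot under decel: 0.5500²/(2·3.0000) = 0.0504 m
human over T_r+T_s: 0.0000·(0.0400+0.1833) = 0.0000 m
residual clearance needed = 0.0800+0.0800+0.0300 = 0.1900 m
S_min ≈ 0.0220+0.0504+0.0000+0.1900  ⇒  S_min = 3149/12000 m

S_min = 3149/12000 m = 0.2624 m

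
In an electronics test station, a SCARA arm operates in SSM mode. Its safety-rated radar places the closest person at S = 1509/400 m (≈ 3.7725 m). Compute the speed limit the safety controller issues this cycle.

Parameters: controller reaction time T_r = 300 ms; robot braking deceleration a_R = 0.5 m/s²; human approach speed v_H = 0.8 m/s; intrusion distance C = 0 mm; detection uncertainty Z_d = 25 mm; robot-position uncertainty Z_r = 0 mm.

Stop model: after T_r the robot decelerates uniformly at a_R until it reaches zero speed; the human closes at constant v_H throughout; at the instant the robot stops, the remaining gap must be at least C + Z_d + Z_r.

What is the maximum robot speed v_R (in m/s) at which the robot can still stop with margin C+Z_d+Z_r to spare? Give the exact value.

v_R_max = 23/20 m/s = 1.1500 m/s

collect terms ⇒ (1)·v_R² + (19/10)·v_R + (-1403/400) = 0
  disc = (19/10)² − 4·(1)·(-1403/400) = 441/25 ; √disc = 21/5
  v_R = (−(19/10) + 21/5) / (2·(1)) = 23/20 m/s
check:
stop time T_s = (23/20)/(1/2) = 2.3000 s
robot in T_r: 1.1500·0.3000 = 0.3450 m
robot under decel: 1.1500²/(2·0.5000) = 1.3225 m
human over T_r+T_s: 0.8000·(0.3000+2.3000) = 2.0800 m
residual clearance needed = 0.0000+0.0250+0.0000 = 0.0250 m
sum ≈ 0.3450+1.3225+2.0800+0.0250 ≈ 3.7725 m = S ✓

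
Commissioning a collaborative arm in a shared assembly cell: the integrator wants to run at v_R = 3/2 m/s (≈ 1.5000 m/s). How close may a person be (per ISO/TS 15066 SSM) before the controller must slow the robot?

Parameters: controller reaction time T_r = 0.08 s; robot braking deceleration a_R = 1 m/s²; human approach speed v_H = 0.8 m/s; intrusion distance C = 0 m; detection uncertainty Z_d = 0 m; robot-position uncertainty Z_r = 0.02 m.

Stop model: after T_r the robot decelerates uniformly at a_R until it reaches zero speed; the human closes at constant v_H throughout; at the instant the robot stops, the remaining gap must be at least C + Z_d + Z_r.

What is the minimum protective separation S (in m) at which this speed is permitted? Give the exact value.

stop time T_s = (3/2)/1 = 1.5000 s
reaction-phase robot travel = 1.5000·0.0800 = 0.1200 m
robot under decel: 1.5000²/(2·1.0000) = 1.1250 m
person approaches 0.8000·(0.0800+1.5000) = 1.2640 m
margins: 0.0000+0.0000+0.0200 = 0.0200 m
S_min ≈ 0.1200+1.1250+1.2640+0.0200  ⇒  S_min = 2529/1000 m

S_min = 2529/1000 m = 2.5290 m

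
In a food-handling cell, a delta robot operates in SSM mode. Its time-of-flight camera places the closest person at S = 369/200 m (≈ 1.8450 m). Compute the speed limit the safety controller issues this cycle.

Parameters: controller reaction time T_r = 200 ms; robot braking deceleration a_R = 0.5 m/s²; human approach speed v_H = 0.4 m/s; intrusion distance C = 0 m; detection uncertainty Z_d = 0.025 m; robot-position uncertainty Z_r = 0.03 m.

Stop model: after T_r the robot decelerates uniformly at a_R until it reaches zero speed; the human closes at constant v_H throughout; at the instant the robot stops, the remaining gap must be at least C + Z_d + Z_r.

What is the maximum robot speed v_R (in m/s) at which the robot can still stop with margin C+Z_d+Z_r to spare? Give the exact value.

v_R_max = 9/10 m/s = 0.9000 m/s

at the boundary: (1)·v² + (1)·v + (-171/100) = 0
  disc = (1)² − 4·(1)·(-171/100) = 196/25 ; √disc = 14/5
  v_R = (−(1) + 14/5) / (2·(1)) = 9/10 m/s
check:
stop time T_s = (9/10)/(1/2) = 1.8000 s
robot covers v_R·T_r = 0.9000·0.2000 = 0.1800 m before braking
braking distance = 0.9000²/(2·0.5000) = 0.8100 m
person approaches 0.4000·(0.2000+1.8000) = 0.8000 m
residual clearance needed = 0.0000+0.0250+0.0300 = 0.0550 m
sum ≈ 0.1800+0.8100+0.8000+0.0550 ≈ 1.8450 m = S ✓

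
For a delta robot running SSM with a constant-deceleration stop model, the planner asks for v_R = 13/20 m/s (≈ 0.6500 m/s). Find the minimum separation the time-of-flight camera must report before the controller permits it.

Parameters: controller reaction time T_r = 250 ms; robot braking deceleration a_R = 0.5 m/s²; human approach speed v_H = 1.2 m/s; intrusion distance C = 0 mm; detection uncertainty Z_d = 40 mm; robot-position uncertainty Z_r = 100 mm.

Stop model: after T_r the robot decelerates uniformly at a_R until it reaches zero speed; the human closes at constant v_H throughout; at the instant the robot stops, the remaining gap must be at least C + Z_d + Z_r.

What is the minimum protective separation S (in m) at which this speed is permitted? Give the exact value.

S_min = 517/200 m = 2.5850 m

T_s = v_R/a_R = (13/20)/(1/2) = 1.3000 s
reaction-phase robot travel = 0.6500·0.2500 = 0.1625 m
robot under decel: 0.6500²/(2·0.5000) = 0.4225 m
person approaches 1.2000·(0.2500+1.3000) = 1.8600 m
margins: 0.0000+0.0400+0.1000 = 0.1400 m
S_min ≈ 0.1625+0.4225+1.8600+0.1400  ⇒  S_min = 517/200 m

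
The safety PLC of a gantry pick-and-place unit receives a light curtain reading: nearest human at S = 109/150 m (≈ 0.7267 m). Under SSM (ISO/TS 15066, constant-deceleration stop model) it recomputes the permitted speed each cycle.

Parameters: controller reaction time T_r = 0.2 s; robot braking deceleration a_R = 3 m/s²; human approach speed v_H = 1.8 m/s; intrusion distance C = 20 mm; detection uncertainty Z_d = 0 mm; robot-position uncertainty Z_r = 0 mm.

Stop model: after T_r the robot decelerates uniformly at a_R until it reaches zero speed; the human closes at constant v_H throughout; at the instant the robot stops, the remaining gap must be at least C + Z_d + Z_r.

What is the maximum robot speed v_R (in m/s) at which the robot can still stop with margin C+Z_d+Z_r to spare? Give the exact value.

v_R_max = 2/5 m/s = 0.4000 m/s

quadratic (1/6)·v² + (4/5)·v + (-26/75) = 0
  disc = (4/5)² − 4·(1/6)·(-26/75) = 196/225 ; √disc = 14/15
  v_R = (−(4/5) + 14/15) / (2·(1/6)) = 2/5 m/s
check:
T_s = v_R/a_R = (2/5)/3 = 0.1333 s
reaction-phase robot travel = 0.4000·0.2000 = 0.0800 m
robot covers 0.4000·0.1333 − ½·3.0000·0.1333² = 0.0267 m while stopping
human over T_r+T_s: 1.8000·(0.2000+0.1333) = 0.6000 m
margins: 0.0200+0.0000+0.0000 = 0.0200 m
sum ≈ 0.0800+0.0267+0.6000+0.0200 ≈ 0.7267 m = S ✓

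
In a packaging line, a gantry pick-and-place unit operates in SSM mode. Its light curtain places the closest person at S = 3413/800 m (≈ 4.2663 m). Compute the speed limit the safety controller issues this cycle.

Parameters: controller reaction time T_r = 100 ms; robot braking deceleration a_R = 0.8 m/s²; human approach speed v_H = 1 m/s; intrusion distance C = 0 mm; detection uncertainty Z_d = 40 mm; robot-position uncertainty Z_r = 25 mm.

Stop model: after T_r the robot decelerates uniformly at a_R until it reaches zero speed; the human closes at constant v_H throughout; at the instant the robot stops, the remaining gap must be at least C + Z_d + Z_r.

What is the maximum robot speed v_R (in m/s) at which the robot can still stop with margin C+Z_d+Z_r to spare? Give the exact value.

collect terms ⇒ (5/8)·v_R² + (27/20)·v_R + (-3281/800) = 0
  disc = (27/20)² − 4·(5/8)·(-3281/800) = 19321/1600 ; √disc = 139/40
  v_R = (−(27/20) + 139/40) / (2·(5/8)) = 17/10 m/s
check:
T_s = v_R/a_R = (17/10)/(4/5) = 2.1250 s
robot in T_r: 1.7000·0.1000 = 0.1700 m
braking distance = 1.7000²/(2·0.8000) = 1.8062 m
human over T_r+T_s: 1.0000·(0.1000+2.1250) = 2.2250 m
C+Z_d+Z_r = 0.0000+0.0400+0.0250 = 0.0650 m
sum ≈ 0.1700+1.8062+2.2250+0.0650 ≈ 4.2663 m = S ✓

v_R_max = 17/10 m/s = 1.7000 m/s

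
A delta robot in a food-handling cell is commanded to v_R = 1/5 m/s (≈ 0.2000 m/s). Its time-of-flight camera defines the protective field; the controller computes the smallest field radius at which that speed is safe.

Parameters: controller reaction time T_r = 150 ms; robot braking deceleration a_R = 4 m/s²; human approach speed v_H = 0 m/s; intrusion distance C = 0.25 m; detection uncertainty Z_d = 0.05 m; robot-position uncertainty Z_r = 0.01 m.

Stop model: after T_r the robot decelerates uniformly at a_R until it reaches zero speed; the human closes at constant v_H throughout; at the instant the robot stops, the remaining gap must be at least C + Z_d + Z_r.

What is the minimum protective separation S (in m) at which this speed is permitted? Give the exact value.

S_min = 69/200 m = 0.3450 m

stop time T_s = (1/5)/4 = 0.0500 s
robot in T_r: 0.2000·0.1500 = 0.0300 m
braking distance = 0.2000²/(2·4.0000) = 0.0050 m
human over T_r+T_s: 0.0000·(0.1500+0.0500) = 0.0000 m
C+Z_d+Z_r = 0.2500+0.0500+0.0100 = 0.3100 m
S_min ≈ 0.0300+0.0050+0.0000+0.3100  ⇒  S_min = 69/200 m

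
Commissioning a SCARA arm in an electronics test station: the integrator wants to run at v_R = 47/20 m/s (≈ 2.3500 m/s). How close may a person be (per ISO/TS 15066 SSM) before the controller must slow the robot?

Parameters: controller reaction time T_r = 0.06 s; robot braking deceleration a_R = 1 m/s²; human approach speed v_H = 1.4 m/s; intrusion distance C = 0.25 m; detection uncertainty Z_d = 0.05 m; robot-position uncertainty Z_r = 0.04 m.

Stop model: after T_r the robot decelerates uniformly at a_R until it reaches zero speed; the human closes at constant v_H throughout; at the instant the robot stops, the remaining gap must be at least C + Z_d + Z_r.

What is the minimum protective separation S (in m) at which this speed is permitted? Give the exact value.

T_s = v_R/a_R = (47/20)/1 = 2.3500 s
robot in T_r: 2.3500·0.0600 = 0.1410 m
robot under decel: 2.3500²/(2·1.0000) = 2.7612 m
person approaches 1.4000·(0.0600+2.3500) = 3.3740 m
C+Z_d+Z_r = 0.2500+0.0500+0.0400 = 0.3400 m
S_min ≈ 0.1410+2.7612+3.3740+0.3400  ⇒  S_min = 5293/800 m

S_min = 5293/800 m = 6.6162 m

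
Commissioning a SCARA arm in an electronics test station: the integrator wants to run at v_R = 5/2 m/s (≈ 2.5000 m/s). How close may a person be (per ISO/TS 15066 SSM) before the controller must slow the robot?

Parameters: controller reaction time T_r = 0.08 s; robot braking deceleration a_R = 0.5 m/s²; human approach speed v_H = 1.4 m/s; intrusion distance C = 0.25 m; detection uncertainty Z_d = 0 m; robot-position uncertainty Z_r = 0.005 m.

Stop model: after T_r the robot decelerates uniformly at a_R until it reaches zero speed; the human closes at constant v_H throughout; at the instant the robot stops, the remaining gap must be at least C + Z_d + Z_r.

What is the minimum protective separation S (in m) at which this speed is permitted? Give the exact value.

S_min = 13817/1000 m = 13.8170 m

stop time T_s = (5/2)/(1/2) = 5.0000 s
reaction-phase robot travel = 2.5000·0.0800 = 0.2000 m
robot under decel: 2.5000²/(2·0.5000) = 6.2500 m
person approaches 1.4000·(0.0800+5.0000) = 7.1120 m
C+Z_d+Z_r = 0.2500+0.0000+0.0050 = 0.2550 m
S_min ≈ 0.2000+6.2500+7.1120+0.2550  ⇒  S_min = 13817/1000 m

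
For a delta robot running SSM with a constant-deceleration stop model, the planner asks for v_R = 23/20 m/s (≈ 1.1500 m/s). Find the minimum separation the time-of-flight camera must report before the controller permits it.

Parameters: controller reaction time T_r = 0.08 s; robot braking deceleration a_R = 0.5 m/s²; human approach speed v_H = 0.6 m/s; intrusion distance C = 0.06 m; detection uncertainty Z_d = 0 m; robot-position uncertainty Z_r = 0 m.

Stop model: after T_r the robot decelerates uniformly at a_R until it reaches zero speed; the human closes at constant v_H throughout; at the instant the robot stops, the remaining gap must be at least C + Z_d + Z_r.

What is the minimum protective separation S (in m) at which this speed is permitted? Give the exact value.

S_min = 1161/400 m = 2.9025 m

braking lasts T_s = (23/20)/(1/2) = 2.3000 s
robot in T_r: 1.1500·0.0800 = 0.0920 m
robot under decel: 1.1500²/(2·0.5000) = 1.3225 m
human over T_r+T_s: 0.6000·(0.0800+2.3000) = 1.4280 m
residual clearance needed = 0.0600+0.0000+0.0000 = 0.0600 m
S_min ≈ 0.0920+1.3225+1.4280+0.0600  ⇒  S_min = 1161/400 m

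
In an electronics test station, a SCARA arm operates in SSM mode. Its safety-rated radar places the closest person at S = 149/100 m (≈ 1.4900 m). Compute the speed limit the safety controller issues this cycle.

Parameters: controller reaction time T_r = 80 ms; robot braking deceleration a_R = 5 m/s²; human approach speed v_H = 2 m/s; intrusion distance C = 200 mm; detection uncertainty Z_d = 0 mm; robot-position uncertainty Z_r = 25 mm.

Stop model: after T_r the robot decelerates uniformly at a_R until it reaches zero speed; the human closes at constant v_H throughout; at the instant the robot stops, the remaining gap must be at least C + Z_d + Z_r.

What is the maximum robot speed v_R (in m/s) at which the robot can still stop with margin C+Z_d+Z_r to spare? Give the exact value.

v_R_max = 17/10 m/s = 1.7000 m/s

quadratic (1/10)·v² + (12/25)·v + (-221/200) = 0
  disc = (12/25)² − 4·(1/10)·(-221/200) = 1681/2500 ; √disc = 41/50
  v_R = (−(12/25) + 41/50) / (2·(1/10)) = 17/10 m/s
check:
braking lasts T_s = (17/10)/5 = 0.3400 s
robot covers v_R·T_r = 1.7000·0.0800 = 0.1360 m before braking
robot covers 1.7000·0.3400 − ½·5.0000·0.3400² = 0.2890 m while stopping
person approaches 2.0000·(0.0800+0.3400) = 0.8400 m
residual clearance needed = 0.2000+0.0000+0.0250 = 0.2250 m
sum ≈ 0.1360+0.2890+0.8400+0.2250 ≈ 1.4900 m = S ✓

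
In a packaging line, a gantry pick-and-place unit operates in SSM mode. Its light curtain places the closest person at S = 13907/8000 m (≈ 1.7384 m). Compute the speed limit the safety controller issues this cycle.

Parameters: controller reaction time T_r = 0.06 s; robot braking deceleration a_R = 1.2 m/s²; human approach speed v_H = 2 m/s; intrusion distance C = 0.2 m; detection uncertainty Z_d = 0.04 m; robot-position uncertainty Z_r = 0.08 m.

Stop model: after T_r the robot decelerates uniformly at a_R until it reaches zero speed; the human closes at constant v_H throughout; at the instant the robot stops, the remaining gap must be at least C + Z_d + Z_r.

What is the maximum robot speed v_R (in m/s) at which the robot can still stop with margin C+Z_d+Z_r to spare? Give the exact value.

quadratic (5/12)·v² + (259/150)·v + (-10387/8000) = 0
  disc = (259/150)² − 4·(5/12)·(-10387/8000) = 1852321/360000 ; √disc = 1361/600
  v_R = (−(259/150) + 1361/600) / (2·(5/12)) = 13/20 m/s
check:
T_s = v_R/a_R = (13/20)/(6/5) = 0.5417 s
robot in T_r: 0.6500·0.0600 = 0.0390 m
robot covers 0.6500·0.5417 − ½·1.2000·0.5417² = 0.1760 m while stopping
person approaches 2.0000·(0.0600+0.5417) = 1.2033 m
C+Z_d+Z_r = 0.2000+0.0400+0.0800 = 0.3200 m
sum ≈ 0.0390+0.1760+1.2033+0.3200 ≈ 1.7384 m = S ✓

v_R_max = 13/20 m/s = 0.6500 m/s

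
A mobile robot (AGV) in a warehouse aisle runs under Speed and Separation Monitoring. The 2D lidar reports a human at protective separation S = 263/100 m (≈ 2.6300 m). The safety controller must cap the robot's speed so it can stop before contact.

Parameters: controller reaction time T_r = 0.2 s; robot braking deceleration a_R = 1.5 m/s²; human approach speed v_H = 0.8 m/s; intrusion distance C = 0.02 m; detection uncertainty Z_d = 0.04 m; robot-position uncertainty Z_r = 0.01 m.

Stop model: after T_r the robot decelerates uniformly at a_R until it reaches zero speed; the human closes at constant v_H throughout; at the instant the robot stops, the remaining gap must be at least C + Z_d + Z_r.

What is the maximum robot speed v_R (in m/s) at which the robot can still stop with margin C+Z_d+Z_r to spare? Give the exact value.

v_R_max = 9/5 m/s = 1.8000 m/s

at the boundary: (1/3)·v² + (11/15)·v + (-12/5) = 0
  disc = (11/15)² − 4·(1/3)·(-12/5) = 841/225 ; √disc = 29/15
  v_R = (−(11/15) + 29/15) / (2·(1/3)) = 9/5 m/s
check:
T_s = v_R/a_R = (9/5)/(3/2) = 1.2000 s
robot covers v_R·T_r = 1.8000·0.2000 = 0.3600 m before braking
robot covers 1.8000·1.2000 − ½·1.5000·1.2000² = 1.0800 m while stopping
person approaches 0.8000·(0.2000+1.2000) = 1.1200 m
residual clearance needed = 0.0200+0.0400+0.0100 = 0.0700 m
sum ≈ 0.3600+1.0800+1.1200+0.0700 ≈ 2.6300 m = S ✓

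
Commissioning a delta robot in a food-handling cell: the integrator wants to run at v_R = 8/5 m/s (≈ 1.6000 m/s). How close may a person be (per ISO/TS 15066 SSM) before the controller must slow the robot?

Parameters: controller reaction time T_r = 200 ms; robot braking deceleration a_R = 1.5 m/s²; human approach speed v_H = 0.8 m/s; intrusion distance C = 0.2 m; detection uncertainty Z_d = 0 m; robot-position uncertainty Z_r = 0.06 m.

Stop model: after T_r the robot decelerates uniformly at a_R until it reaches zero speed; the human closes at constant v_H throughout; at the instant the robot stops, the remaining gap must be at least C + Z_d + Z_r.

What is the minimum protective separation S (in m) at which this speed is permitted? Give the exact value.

S_min = 367/150 m = 2.4467 m

T_s = v_R/a_R = (8/5)/(3/2) = 1.0667 s
robot covers v_R·T_r = 1.6000·0.2000 = 0.3200 m before braking
braking distance = 1.6000²/(2·1.5000) = 0.8533 m
human closes 0.8000·1.2667 = 1.0133 m
margins: 0.2000+0.0000+0.0600 = 0.2600 m
S_min ≈ 0.3200+0.8533+1.0133+0.2600  ⇒  S_min = 367/150 m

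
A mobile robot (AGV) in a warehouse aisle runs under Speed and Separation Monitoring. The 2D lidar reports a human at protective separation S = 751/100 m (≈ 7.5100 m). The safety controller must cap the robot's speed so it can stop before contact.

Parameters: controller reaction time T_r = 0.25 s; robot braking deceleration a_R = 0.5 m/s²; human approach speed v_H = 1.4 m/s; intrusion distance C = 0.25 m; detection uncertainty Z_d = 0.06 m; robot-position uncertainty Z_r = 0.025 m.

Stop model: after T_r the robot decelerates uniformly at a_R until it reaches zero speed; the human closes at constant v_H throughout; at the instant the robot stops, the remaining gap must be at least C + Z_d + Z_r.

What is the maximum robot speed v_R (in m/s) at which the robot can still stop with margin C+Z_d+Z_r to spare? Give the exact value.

at the boundary: (1)·v² + (61/20)·v + (-273/40) = 0
  disc = (61/20)² − 4·(1)·(-273/40) = 14641/400 ; √disc = 121/20
  v_R = (−(61/20) + 121/20) / (2·(1)) = 3/2 m/s
check:
stop time T_s = (3/2)/(1/2) = 3.0000 s
robot in T_r: 1.5000·0.2500 = 0.3750 m
robot under decel: 1.5000²/(2·0.5000) = 2.2500 m
person approaches 1.4000·(0.2500+3.0000) = 4.5500 m
margins: 0.2500+0.0600+0.0250 = 0.3350 m
sum ≈ 0.3750+2.2500+4.5500+0.3350 ≈ 7.5100 m = S ✓

v_R_max = 3/2 m/s = 1.5000 m/s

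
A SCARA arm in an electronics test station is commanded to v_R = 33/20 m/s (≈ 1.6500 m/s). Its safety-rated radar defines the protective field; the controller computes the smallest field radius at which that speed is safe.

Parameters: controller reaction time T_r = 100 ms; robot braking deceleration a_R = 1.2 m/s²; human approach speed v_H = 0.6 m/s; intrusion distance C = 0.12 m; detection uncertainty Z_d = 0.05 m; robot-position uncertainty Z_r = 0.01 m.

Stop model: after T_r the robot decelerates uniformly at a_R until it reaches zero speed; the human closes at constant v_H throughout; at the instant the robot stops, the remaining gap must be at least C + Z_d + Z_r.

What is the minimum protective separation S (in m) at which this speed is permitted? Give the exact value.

T_s = v_R/a_R = (33/20)/(6/5) = 1.3750 s
robot in T_r: 1.6500·0.1000 = 0.1650 m
robot covers 1.6500·1.3750 − ½·1.2000·1.3750² = 1.1344 m while stopping
human over T_r+T_s: 0.6000·(0.1000+1.3750) = 0.8850 m
residual clearance needed = 0.1200+0.0500+0.0100 = 0.1800 m
S_min ≈ 0.1650+1.1344+0.8850+0.1800  ⇒  S_min = 3783/1600 m

S_min = 3783/1600 m = 2.3644 m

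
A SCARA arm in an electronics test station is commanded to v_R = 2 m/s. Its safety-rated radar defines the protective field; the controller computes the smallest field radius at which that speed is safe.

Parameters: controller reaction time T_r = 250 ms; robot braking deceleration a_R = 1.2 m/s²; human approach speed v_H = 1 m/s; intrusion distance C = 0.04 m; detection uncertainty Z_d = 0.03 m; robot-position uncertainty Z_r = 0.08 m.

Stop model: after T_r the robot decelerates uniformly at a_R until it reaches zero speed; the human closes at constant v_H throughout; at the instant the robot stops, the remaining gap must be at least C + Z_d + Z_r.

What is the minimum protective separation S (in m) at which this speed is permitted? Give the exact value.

S_min = 127/30 m = 4.2333 m

stop time T_s = 2/(6/5) = 1.6667 s
robot covers v_R·T_r = 2.0000·0.2500 = 0.5000 m before braking
braking distance = 2.0000²/(2·1.2000) = 1.6667 m
human closes 1.0000·1.9167 = 1.9167 m
margins: 0.0400+0.0300+0.0800 = 0.1500 m
S_min ≈ 0.5000+1.6667+1.9167+0.1500  ⇒  S_min = 127/30 m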